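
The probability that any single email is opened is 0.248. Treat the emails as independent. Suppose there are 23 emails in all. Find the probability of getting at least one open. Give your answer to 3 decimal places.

0.999

P(at least one) = 1 − P(none) = 1 − (1 − 0.248)^23
= 1 − 0.00142 = 0.99858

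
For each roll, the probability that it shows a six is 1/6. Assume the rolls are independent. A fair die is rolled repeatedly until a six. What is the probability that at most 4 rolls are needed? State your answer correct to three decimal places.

Y = number of rolls to the first success; geometric, p = 0.166667.
P(Y ≤ 4) = 1 − (1−p)^4 = 1 − 0.48225 = 0.51775

0.518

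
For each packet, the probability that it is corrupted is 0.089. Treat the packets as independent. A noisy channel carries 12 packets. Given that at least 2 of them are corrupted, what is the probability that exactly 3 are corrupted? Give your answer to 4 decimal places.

X ~ Binomial(12, 0.089). Want P(X=3 | X≥2) = P(X=3) / P(X≥2).
P(X=3) = C(12,3)·0.089^3·0.911^9 = 0.067028
P(X≥2) = 1 − 0.326754 − 0.383066 = 0.290180
Ratio = 0.067028 / 0.290180 = 0.230988

0.2310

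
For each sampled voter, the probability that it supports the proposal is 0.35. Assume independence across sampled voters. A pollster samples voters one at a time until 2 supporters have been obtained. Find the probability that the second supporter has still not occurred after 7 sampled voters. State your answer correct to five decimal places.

0.23380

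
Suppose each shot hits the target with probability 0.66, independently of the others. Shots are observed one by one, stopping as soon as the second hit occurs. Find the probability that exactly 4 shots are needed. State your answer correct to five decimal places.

Y = trial on which the second success occurs; negative binomial, r=2, p=0.66.
P(Y=4) = C(3,1) · p^2 · (1−p)^2
= 3 · 0.4356 · 0.1156 = 0.1510661

0.15107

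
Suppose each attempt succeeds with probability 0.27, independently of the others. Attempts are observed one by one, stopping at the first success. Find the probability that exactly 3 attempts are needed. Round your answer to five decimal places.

0.14388

Geometric (trials to first success), p = 0.27.
P(Y = 3) = (1−p)^2 · p = 0.5329 · 0.27 = 0.1438830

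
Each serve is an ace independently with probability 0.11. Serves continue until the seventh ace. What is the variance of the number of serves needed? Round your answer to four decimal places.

514.8760

Y = total serves until the seventh success; negative binomial with r=7, p=0.11.
Var(Y) = r(1−p)/p² = 7·0.89 / 0.11² = 514.876033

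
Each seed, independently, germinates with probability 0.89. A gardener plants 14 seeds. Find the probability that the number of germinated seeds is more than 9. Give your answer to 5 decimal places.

0.98628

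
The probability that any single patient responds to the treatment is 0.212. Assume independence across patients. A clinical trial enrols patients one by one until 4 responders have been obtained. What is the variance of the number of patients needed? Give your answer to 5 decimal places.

70.13172

Y = total patients until the fourth success; negative binomial with r=4, p=0.212.
Var(Y) = r(1−p)/p² = 4·0.788 / 0.212² = 70.1317195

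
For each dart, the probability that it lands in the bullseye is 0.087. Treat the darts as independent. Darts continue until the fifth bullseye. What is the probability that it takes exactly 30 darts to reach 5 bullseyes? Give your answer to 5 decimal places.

Y = trial on which the fifth success occurs; negative binomial, r=5, p=0.087.
P(Y=30) = C(29,4) · p^5 · (1−p)^25
= 23751 · 4.9842e-06 · 0.10275 = 0.0121632

0.01216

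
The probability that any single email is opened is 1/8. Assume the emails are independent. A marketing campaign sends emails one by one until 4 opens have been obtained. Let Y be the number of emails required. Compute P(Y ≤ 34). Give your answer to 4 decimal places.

0.6291

Finishing within 34 emails ⇔ at least 4 successes in the first 34. With X ~ Binomial(34, 0.125), P(Y ≤ 34) = 1 − P(X ≤ 3).
  k=0: C(34,0)·0.125^0·0.875^34 = 0.010673
  k=1: C(34,1)·0.125^1·0.875^33 = 0.051839
  k=2: C(34,2)·0.125^2·0.875^32 = 0.122191
  k=3: C(34,3)·0.125^3·0.875^31 = 0.186196
1 − 0.370899 = 0.629101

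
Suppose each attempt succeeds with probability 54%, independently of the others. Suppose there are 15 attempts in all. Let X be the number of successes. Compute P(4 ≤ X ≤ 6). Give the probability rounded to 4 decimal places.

0.1956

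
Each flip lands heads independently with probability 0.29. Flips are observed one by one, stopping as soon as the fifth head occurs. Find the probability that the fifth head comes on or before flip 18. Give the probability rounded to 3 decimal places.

0.633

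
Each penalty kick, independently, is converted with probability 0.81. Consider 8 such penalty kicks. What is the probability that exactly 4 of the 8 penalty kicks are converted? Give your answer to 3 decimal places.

0.039

X ~ Binomial(n=8, p=0.81).
P(X=4) = C(8,4) · p^4 · (1−p)^4
= 70 · 0.43047 · 0.0013032 = 0.03927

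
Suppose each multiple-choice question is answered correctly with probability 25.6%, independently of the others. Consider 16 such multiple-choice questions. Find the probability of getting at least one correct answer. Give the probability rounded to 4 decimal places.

0.9912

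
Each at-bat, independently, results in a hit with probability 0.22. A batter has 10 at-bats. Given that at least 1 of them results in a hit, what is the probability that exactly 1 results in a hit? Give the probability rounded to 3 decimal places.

X ~ Binomial(10, 0.22). Want P(X=1 | X≥1) = P(X=1) / P(X≥1).
P(X=1) = C(10,1)·0.22^1·0.78^9 = 0.23511
P(X≥1) = 1 − 0.08336 = 0.91664
Ratio = 0.23511 / 0.91664 = 0.25649

0.256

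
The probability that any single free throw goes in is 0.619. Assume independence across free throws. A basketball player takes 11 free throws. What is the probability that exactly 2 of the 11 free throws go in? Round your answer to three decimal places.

X ~ Binomial(n=11, p=0.619).
P(X=2) = C(11,2) · p^2 · (1−p)^9
= 55 · 0.38316 · 0.00016917 = 0.00357

0.004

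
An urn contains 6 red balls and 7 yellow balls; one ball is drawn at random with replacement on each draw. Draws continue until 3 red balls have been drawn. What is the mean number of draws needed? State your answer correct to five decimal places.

Y = total draws until the third success; negative binomial with r=3, p=0.461538.
E[Y] = r / p = 3 / 0.461538 = 6.5000000

6.50000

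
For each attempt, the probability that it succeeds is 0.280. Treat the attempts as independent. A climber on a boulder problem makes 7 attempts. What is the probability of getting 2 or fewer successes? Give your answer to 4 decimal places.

0.6919

X ~ Binomial(7, 0.28); P(X ≤ 2) = Σ C(7,k) p^k (1−p)^(7−k) over k:
  k=0: C(7,0)·0.28^0·0.72^7 = 0.100306
  k=1: C(7,1)·0.28^1·0.72^6 = 0.273056
  k=2: C(7,2)·0.28^2·0.72^5 = 0.318565
Total = 0.691927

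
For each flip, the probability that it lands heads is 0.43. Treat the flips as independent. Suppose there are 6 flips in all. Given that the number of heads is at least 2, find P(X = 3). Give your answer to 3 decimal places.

0.363

X ~ Binomial(6, 0.43). Want P(X=3 | X≥2) = P(X=3) / P(X≥2).
P(X=3) = C(6,3)·0.43^3·0.57^3 = 0.29448
P(X≥2) = 1 − 0.03430 − 0.15524 = 0.81047
Ratio = 0.29448 / 0.81047 = 0.36335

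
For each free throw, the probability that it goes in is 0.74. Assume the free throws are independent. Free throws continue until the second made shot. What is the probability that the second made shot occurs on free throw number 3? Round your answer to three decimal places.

0.285

Y = trial on which the second success occurs; negative binomial, r=2, p=0.74.
P(Y=3) = C(2,1) · p^2 · (1−p)^1
= 2 · 0.5476 · 0.26 = 0.28475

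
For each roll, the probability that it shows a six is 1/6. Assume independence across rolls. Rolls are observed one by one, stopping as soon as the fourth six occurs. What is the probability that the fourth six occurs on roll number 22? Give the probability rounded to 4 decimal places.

Y = trial on which the fourth success occurs; negative binomial, r=4, p=0.166667.
P(Y=22) = C(21,3) · p^4 · (1−p)^18
= 1330 · 0.0007716 · 0.037561 = 0.038546

0.0385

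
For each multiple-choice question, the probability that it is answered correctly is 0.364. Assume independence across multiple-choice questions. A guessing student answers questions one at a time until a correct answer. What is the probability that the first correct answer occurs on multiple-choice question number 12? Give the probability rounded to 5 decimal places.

Geometric (trials to first success), p = 0.364.
P(Y = 12) = (1−p)^11 · p = 0.006887 · 0.364 = 0.0025069

0.00251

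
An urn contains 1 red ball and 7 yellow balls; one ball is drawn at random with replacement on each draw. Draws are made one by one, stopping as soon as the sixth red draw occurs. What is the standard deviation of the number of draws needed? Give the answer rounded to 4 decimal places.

18.3303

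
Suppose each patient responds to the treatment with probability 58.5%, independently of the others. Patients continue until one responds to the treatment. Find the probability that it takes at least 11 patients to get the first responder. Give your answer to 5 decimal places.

Y = number of patients to the first success; geometric, p = 0.585.
P(Y > 10) = P(first 10 all fail) = (1−p)^10 = 0.0001515

0.00015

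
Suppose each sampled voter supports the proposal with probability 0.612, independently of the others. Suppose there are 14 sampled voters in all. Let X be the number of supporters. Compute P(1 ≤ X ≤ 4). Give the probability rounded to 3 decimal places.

X ~ Binomial(14, 0.612); P(1 ≤ X ≤ 4) = Σ C(14,k) p^k (1−p)^(14−k) over k:
  k=1: C(14,1)·0.612^1·0.388^13 = 0.00004
  k=2: C(14,2)·0.612^2·0.388^12 = 0.00040
  k=3: C(14,3)·0.612^3·0.388^11 = 0.00250
  k=4: C(14,4)·0.612^4·0.388^10 = 0.01086
Total = 0.01380

0.014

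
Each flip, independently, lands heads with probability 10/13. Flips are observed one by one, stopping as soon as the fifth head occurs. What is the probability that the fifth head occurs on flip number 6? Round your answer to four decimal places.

0.3108

Y = trial on which the fifth success occurs; negative binomial, r=5, p=0.769231.
P(Y=6) = C(5,4) · p^5 · (1−p)^1
= 5 · 0.26933 · 0.23077 = 0.310764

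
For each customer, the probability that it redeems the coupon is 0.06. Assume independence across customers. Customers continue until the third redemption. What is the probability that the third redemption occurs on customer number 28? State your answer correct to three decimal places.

0.016

Y = trial on which the third success occurs; negative binomial, r=3, p=0.06.
P(Y=28) = C(27,2) · p^3 · (1−p)^25
= 351 · 0.000216 · 0.21291 = 0.01614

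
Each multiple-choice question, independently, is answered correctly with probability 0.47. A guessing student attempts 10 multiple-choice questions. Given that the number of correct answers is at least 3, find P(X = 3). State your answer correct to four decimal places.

X ~ Binomial(10, 0.47). Want P(X=3 | X≥3) = P(X=3) / P(X≥3).
P(X=3) = C(10,3)·0.47^3·0.53^7 = 0.146354
P(X≥3) = 1 − 0.001749 − 0.015509 − 0.061889 = 0.920853
Ratio = 0.146354 / 0.920853 = 0.158934

0.1589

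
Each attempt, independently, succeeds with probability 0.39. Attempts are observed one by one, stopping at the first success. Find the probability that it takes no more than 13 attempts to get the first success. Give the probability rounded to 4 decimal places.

Y = number of attempts to the first success; geometric, p = 0.39.
P(Y ≤ 13) = 1 − (1−p)^13 = 1 − 0.001619 = 0.998381

0.9984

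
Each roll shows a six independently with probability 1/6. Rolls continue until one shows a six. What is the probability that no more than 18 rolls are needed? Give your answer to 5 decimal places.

Y = number of rolls to the first success; geometric, p = 0.166667.
P(Y ≤ 18) = 1 − (1−p)^18 = 1 − 0.0375610 = 0.9624390

0.96244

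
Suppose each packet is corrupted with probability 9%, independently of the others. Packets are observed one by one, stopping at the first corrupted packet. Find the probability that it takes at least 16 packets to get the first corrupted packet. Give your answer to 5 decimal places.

0.24301

Y = number of packets to the first success; geometric, p = 0.09.
P(Y > 15) = P(first 15 all fail) = (1−p)^15 = 0.2430082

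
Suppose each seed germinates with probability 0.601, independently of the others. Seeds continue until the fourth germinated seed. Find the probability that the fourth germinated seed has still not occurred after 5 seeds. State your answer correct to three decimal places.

0.661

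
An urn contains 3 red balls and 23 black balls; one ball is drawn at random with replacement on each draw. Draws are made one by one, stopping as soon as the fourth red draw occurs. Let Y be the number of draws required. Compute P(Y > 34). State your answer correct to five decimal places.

0.43732

Needing more than 34 draws ⇔ fewer than 4 successes in the first 34. With X ~ Binomial(34, 0.115385), P(Y > 34) = P(X ≤ 3).
  k=0: C(34,0)·0.115385^0·0.884615^34 = 0.0154758
  k=1: C(34,1)·0.115385^1·0.884615^33 = 0.0686317
  k=2: C(34,2)·0.115385^2·0.884615^32 = 0.1477074
  k=3: C(34,3)·0.115385^3·0.884615^31 = 0.2055060
P(X ≤ 3) = 0.4373209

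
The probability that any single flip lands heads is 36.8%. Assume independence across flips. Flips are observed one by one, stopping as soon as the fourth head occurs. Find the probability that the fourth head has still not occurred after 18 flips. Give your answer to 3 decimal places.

Needing more than 18 flips ⇔ fewer than 4 successes in the first 18. With X ~ Binomial(18, 0.368), P(Y > 18) = P(X ≤ 3).
  k=0: C(18,0)·0.368^0·0.632^18 = 0.00026
  k=1: C(18,1)·0.368^1·0.632^17 = 0.00271
  k=2: C(18,2)·0.368^2·0.632^16 = 0.01342
  k=3: C(18,3)·0.368^3·0.632^15 = 0.04169
P(X ≤ 3) = 0.05808

0.058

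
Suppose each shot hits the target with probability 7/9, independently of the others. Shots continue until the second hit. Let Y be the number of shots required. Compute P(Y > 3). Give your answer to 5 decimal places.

0.12620

Needing more than 3 shots ⇔ fewer than 2 successes in the first 3. With X ~ Binomial(3, 0.777778), P(Y > 3) = P(X ≤ 1).
  k=0: C(3,0)·0.777778^0·0.222222^3 = 0.0109739
  k=1: C(3,1)·0.777778^1·0.222222^2 = 0.1152263
P(X ≤ 1) = 0.1262003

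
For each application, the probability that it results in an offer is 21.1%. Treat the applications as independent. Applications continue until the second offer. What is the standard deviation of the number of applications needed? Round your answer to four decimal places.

5.9535

Y = total applications until the second success; negative binomial with r=2, p=0.211.
SD(Y) = √[r(1−p)/p²] = √(35.443948) = 5.953482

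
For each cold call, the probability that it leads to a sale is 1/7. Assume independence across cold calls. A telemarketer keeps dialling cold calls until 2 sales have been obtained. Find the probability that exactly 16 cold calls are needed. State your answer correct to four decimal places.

Y = trial on which the second success occurs; negative binomial, r=2, p=0.142857.
P(Y=16) = C(15,1) · p^2 · (1−p)^14
= 15 · 0.020408 · 0.11554 = 0.035370

0.0354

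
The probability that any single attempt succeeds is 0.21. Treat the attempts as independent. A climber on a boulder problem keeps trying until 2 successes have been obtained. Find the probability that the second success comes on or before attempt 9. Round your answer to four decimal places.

Finishing within 9 attempts ⇔ at least 2 successes in the first 9. With X ~ Binomial(9, 0.21), P(Y ≤ 9) = 1 − P(X ≤ 1).
  k=0: C(9,0)·0.21^0·0.79^9 = 0.119852
  k=1: C(9,1)·0.21^1·0.79^8 = 0.286734
1 − 0.406585 = 0.593415

0.5934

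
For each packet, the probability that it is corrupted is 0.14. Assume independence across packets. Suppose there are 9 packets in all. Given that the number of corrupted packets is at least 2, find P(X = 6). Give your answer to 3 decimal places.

0.001

X ~ Binomial(9, 0.14). Want P(X=6 | X≥2) = P(X=6) / P(X≥2).
P(X=6) = C(9,6)·0.14^6·0.86^3 = 0.00040
P(X≥2) = 1 − 0.25733 − 0.37701 = 0.36566
Ratio = 0.00040 / 0.36566 = 0.00110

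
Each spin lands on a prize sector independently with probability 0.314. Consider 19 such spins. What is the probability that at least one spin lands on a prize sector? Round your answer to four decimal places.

P(at least one) = 1 − P(none) = 1 − (1 − 0.314)^19
= 1 − 0.000777 = 0.999223

0.9992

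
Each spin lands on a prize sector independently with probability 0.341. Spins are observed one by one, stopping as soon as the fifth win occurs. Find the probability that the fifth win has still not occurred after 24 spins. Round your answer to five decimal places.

0.05083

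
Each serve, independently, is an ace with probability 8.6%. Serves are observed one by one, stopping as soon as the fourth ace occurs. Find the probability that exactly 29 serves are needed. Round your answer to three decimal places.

0.019

Y = trial on which the fourth success occurs; negative binomial, r=4, p=0.086.
P(Y=29) = C(28,3) · p^4 · (1−p)^25
= 3276 · 5.4701e-05 · 0.1056 = 0.01892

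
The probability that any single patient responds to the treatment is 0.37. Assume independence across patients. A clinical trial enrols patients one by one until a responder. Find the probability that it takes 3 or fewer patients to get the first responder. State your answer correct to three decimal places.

0.750

Y = number of patients to the first success; geometric, p = 0.37.
P(Y ≤ 3) = 1 − (1−p)^3 = 1 − 0.25005 = 0.74995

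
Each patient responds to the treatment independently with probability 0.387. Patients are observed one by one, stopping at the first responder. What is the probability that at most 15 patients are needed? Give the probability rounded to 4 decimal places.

0.9994

Y = number of patients to the first success; geometric, p = 0.387.
P(Y ≤ 15) = 1 − (1−p)^15 = 1 − 0.000648 = 0.999352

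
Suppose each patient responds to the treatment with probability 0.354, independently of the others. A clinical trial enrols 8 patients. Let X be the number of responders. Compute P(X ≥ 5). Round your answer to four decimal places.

0.1108

X ~ Binomial(8, 0.354); P(X ≥ 5) = Σ C(8,k) p^k (1−p)^(8−k) over k:
  k=5: C(8,5)·0.354^5·0.646^3 = 0.083927
  k=6: C(8,6)·0.354^6·0.646^2 = 0.022995
  k=7: C(8,7)·0.354^7·0.646^1 = 0.003600
  k=8: C(8,8)·0.354^8·0.646^0 = 0.000247
Total = 0.110769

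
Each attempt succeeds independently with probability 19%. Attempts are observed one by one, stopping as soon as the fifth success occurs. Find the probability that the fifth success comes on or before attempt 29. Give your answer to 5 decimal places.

0.66898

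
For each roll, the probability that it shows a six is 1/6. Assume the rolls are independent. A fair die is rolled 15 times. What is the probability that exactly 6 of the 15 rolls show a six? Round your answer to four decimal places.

X ~ Binomial(n=15, p=0.166667).
P(X=6) = C(15,6) · p^6 · (1−p)^9
= 5005 · 2.1433e-05 · 0.19381 = 0.020791

0.0208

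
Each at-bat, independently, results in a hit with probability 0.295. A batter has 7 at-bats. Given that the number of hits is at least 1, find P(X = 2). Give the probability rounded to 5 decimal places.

0.34844

X ~ Binomial(7, 0.295). Want P(X=2 | X≥1) = P(X=2) / P(X≥1).
P(X=2) = C(7,2)·0.295^2·0.705^5 = 0.3182797
P(X≥1) = 1 − 0.0865613 = 0.9134387
Ratio = 0.3182797 / 0.9134387 = 0.3484412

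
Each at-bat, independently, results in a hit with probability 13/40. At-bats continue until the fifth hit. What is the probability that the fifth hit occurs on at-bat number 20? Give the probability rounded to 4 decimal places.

Y = trial on which the fifth success occurs; negative binomial, r=5, p=0.325.
P(Y=20) = C(19,4) · p^5 · (1−p)^15
= 3876 · 0.0036259 · 0.0027514 = 0.038668

0.0387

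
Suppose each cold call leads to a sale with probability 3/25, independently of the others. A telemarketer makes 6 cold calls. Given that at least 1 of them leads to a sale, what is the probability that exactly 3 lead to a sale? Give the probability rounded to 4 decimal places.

X ~ Binomial(6, 0.12). Want P(X=3 | X≥1) = P(X=3) / P(X≥1).
P(X=3) = C(6,3)·0.12^3·0.88^3 = 0.023552
P(X≥1) = 1 − 0.464404 = 0.535596
Ratio = 0.023552 / 0.535596 = 0.043973

0.0440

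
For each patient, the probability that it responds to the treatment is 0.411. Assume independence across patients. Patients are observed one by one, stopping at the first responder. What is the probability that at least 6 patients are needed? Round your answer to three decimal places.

0.071

Y = number of patients to the first success; geometric, p = 0.411.
P(Y > 5) = P(first 5 all fail) = (1−p)^5 = 0.07089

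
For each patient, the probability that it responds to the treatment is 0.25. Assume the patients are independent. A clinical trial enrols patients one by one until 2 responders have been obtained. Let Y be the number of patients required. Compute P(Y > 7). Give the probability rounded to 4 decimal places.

Needing more than 7 patients ⇔ fewer than 2 successes in the first 7. With X ~ Binomial(7, 0.25), P(Y > 7) = P(X ≤ 1).
  k=0: C(7,0)·0.25^0·0.75^7 = 0.133484
  k=1: C(7,1)·0.25^1·0.75^6 = 0.311462
P(X ≤ 1) = 0.444946

0.4449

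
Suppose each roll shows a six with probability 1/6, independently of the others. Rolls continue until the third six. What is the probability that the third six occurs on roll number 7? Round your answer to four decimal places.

0.0335

Y = trial on which the third success occurs; negative binomial, r=3, p=0.166667.
P(Y=7) = C(6,2) · p^3 · (1−p)^4
= 15 · 0.0046296 · 0.48225 = 0.033490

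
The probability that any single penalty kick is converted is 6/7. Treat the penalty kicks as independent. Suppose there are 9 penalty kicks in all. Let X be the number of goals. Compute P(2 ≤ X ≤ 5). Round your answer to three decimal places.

0.029

X ~ Binomial(9, 0.857143); P(2 ≤ X ≤ 5) = Σ C(9,k) p^k (1−p)^(9−k) over k:
  k=2: C(9,2)·0.857143^2·0.142857^7 = 0.00003
  k=3: C(9,3)·0.857143^3·0.142857^6 = 0.00045
  k=4: C(9,4)·0.857143^4·0.142857^5 = 0.00405
  k=5: C(9,5)·0.857143^5·0.142857^4 = 0.02428
Total = 0.02881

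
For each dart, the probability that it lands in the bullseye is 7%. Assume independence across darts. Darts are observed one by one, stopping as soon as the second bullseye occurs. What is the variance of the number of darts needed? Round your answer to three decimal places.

Y = total darts until the second success; negative binomial with r=2, p=0.07.
Var(Y) = r(1−p)/p² = 2·0.93 / 0.07² = 379.59184

379.592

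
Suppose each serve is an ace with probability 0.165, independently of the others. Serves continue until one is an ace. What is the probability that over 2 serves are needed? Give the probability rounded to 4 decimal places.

0.6972

Y = number of serves to the first success; geometric, p = 0.165.
P(Y > 2) = P(first 2 all fail) = (1−p)^2 = 0.697225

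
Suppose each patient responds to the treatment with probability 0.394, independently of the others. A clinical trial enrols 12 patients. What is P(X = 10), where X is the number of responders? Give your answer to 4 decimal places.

X ~ Binomial(n=12, p=0.394).
P(X=10) = C(12,10) · p^10 · (1−p)^2
= 66 · 9.0149e-05 · 0.36724 = 0.002185

0.0022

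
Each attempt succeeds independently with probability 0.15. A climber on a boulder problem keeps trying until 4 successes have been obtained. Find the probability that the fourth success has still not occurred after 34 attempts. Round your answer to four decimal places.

Needing more than 34 attempts ⇔ fewer than 4 successes in the first 34. With X ~ Binomial(34, 0.15), P(Y > 34) = P(X ≤ 3).
  k=0: C(34,0)·0.15^0·0.85^34 = 0.003983
  k=1: C(34,1)·0.15^1·0.85^33 = 0.023900
  k=2: C(34,2)·0.15^2·0.85^32 = 0.069591
  k=3: C(34,3)·0.15^3·0.85^31 = 0.130994
P(X ≤ 3) = 0.228468

0.2285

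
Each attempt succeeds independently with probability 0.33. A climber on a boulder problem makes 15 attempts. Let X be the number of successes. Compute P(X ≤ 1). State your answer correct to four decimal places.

X ~ Binomial(15, 0.33); P(X ≤ 1) = Σ C(15,k) p^k (1−p)^(15−k) over k:
  k=0: C(15,0)·0.33^0·0.67^15 = 0.002461
  k=1: C(15,1)·0.33^1·0.67^14 = 0.018182
Total = 0.020644

0.0206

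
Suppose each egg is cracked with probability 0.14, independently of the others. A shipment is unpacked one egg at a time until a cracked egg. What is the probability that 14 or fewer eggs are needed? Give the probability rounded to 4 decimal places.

Y = number of eggs to the first success; geometric, p = 0.14.
P(Y ≤ 14) = 1 − (1−p)^14 = 1 − 0.121054 = 0.878946

0.8789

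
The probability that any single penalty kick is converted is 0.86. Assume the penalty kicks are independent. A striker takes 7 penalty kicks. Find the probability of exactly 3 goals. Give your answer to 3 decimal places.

X ~ Binomial(n=7, p=0.86).
P(X=3) = C(7,3) · p^3 · (1−p)^4
= 35 · 0.63606 · 0.00038416 = 0.00855

0.009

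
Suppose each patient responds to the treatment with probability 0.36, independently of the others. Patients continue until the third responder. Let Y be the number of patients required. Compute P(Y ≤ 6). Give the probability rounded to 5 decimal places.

0.37320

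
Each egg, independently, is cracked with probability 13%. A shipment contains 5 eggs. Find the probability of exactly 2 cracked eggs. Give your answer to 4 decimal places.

X ~ Binomial(n=5, p=0.13).
P(X=2) = C(5,2) · p^2 · (1−p)^3
= 10 · 0.0169 · 0.6585 = 0.111287

0.1113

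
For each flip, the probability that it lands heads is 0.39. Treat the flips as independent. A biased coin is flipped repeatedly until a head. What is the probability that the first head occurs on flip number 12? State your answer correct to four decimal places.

0.0017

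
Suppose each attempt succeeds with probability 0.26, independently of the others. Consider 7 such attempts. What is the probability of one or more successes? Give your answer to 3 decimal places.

0.878

P(at least one) = 1 − P(none) = 1 − (1 − 0.26)^7
= 1 − 0.12151 = 0.87849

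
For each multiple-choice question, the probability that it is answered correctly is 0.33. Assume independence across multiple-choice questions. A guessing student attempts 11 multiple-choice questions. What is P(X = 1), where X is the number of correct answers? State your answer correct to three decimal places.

0.066

X ~ Binomial(n=11, p=0.33).
P(X=1) = C(11,1) · p^1 · (1−p)^10
= 11 · 0.33 · 0.018228 = 0.06617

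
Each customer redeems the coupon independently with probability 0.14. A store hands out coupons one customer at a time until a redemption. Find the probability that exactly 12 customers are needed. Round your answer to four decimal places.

0.0266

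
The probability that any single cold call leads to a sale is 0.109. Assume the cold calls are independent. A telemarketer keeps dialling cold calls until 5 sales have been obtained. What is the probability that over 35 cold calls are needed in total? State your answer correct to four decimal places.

0.6673

Needing more than 35 cold calls ⇔ fewer than 5 successes in the first 35. With X ~ Binomial(35, 0.109), P(Y > 35) = P(X ≤ 4).
  k=0: C(35,0)·0.109^0·0.891^35 = 0.017608
  k=1: C(35,1)·0.109^1·0.891^34 = 0.075394
  k=2: C(35,2)·0.109^2·0.891^33 = 0.156796
  k=3: C(35,3)·0.109^3·0.891^32 = 0.210997
  k=4: C(35,4)·0.109^4·0.891^31 = 0.206497
P(X ≤ 4) = 0.667292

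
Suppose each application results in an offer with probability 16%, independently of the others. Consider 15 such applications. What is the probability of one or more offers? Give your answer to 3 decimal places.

0.927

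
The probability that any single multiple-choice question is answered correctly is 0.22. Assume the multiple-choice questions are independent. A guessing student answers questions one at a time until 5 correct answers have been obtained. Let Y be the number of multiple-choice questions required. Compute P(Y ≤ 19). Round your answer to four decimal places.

Finishing within 19 multiple-choice questions ⇔ at least 5 successes in the first 19. With X ~ Binomial(19, 0.22), P(Y ≤ 19) = 1 − P(X ≤ 4).
  k=0: C(19,0)·0.22^0·0.78^19 = 0.008908
  k=1: C(19,1)·0.22^1·0.78^18 = 0.047740
  k=2: C(19,2)·0.22^2·0.78^17 = 0.121185
  k=3: C(19,3)·0.22^3·0.78^16 = 0.193689
  k=4: C(19,4)·0.22^4·0.78^15 = 0.218521
1 − 0.590044 = 0.409956

0.4100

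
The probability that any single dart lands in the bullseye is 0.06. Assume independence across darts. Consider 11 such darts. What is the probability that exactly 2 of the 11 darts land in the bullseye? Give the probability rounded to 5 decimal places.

X ~ Binomial(n=11, p=0.06).
P(X=2) = C(11,2) · p^2 · (1−p)^9
= 55 · 0.0036 · 0.57299 = 0.1134530

0.11345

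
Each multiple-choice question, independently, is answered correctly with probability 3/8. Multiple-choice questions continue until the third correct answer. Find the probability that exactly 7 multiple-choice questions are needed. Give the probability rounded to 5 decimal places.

0.12070

Y = trial on which the third success occurs; negative binomial, r=3, p=0.375.
P(Y=7) = C(6,2) · p^3 · (1−p)^4
= 15 · 0.052734 · 0.15259 = 0.1206994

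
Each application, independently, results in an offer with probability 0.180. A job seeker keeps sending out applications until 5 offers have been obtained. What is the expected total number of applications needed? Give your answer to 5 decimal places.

Y = total applications until the fifth success; negative binomial with r=5, p=0.18.
E[Y] = r / p = 5 / 0.18 = 27.7777778

27.77778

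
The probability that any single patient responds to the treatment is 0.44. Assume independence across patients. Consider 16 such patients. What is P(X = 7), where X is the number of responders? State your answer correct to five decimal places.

0.19783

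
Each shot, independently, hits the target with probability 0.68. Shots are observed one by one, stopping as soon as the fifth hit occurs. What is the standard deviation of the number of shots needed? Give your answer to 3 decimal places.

Y = total shots until the fifth success; negative binomial with r=5, p=0.68.
SD(Y) = √[r(1−p)/p²] = √(3.46021) = 1.86016

1.860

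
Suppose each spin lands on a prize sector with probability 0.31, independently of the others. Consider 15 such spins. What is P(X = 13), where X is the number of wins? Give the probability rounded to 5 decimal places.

0.00001

X ~ Binomial(n=15, p=0.31).
P(X=13) = C(15,13) · p^13 · (1−p)^2
= 105 · 2.4418e-07 · 0.4761 = 0.0000122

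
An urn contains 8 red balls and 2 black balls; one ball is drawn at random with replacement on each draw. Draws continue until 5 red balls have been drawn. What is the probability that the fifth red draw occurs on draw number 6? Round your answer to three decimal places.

0.328

Y = trial on which the fifth success occurs; negative binomial, r=5, p=0.80.
P(Y=6) = C(5,4) · p^5 · (1−p)^1
= 5 · 0.32768 · 0.2 = 0.32768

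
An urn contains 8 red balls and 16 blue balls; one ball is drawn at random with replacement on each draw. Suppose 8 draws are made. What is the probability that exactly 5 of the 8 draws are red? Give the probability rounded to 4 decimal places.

0.0683

X ~ Binomial(n=8, p=0.333333).
P(X=5) = C(8,5) · p^5 · (1−p)^3
= 56 · 0.0041152 · 0.2963 = 0.068282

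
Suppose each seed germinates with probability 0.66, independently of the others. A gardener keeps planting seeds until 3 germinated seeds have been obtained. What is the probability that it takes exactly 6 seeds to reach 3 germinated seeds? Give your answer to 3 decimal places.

Y = trial on which the third success occurs; negative binomial, r=3, p=0.66.
P(Y=6) = C(5,2) · p^3 · (1−p)^3
= 10 · 0.2875 · 0.039304 = 0.11300

0.113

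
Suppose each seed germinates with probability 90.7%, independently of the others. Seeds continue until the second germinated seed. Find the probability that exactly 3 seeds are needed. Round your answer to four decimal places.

Y = trial on which the second success occurs; negative binomial, r=2, p=0.907.
P(Y=3) = C(2,1) · p^2 · (1−p)^1
= 2 · 0.82265 · 0.093 = 0.153013

0.1530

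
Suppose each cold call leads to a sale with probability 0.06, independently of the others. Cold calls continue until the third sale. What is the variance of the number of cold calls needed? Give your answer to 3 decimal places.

783.333

Y = total cold calls until the third success; negative binomial with r=3, p=0.06.
Var(Y) = r(1−p)/p² = 3·0.94 / 0.06² = 783.33333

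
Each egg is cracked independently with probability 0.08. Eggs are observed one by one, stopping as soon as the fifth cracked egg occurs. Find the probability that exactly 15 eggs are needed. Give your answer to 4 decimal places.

0.0014

Y = trial on which the fifth success occurs; negative binomial, r=5, p=0.08.
P(Y=15) = C(14,4) · p^5 · (1−p)^10
= 1001 · 3.2768e-06 · 0.43439 = 0.001425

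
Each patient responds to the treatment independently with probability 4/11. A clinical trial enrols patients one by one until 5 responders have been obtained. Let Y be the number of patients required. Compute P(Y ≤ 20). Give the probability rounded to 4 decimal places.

0.9047

Finishing within 20 patients ⇔ at least 5 successes in the first 20. With X ~ Binomial(20, 0.363636), P(Y ≤ 20) = 1 − P(X ≤ 4).
  k=0: C(20,0)·0.363636^0·0.636364^20 = 0.000119
  k=1: C(20,1)·0.363636^1·0.636364^19 = 0.001355
  k=2: C(20,2)·0.363636^2·0.636364^18 = 0.007358
  k=3: C(20,3)·0.363636^3·0.636364^17 = 0.025229
  k=4: C(20,4)·0.363636^4·0.636364^16 = 0.061270
1 − 0.095332 = 0.904668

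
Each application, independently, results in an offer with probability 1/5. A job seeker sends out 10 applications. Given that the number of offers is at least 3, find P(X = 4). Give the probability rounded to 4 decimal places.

0.2734

X ~ Binomial(10, 0.20). Want P(X=4 | X≥3) = P(X=4) / P(X≥3).
P(X=4) = C(10,4)·0.20^4·0.80^6 = 0.088080
P(X≥3) = 1 − 0.107374 − 0.268435 − 0.301990 = 0.322200
Ratio = 0.088080 / 0.322200 = 0.273371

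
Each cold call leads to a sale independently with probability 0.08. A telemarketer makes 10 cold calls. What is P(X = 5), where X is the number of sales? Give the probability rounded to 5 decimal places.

X ~ Binomial(n=10, p=0.08).
P(X=5) = C(10,5) · p^5 · (1−p)^5
= 252 · 3.2768e-06 · 0.65908 = 0.0005442

0.00054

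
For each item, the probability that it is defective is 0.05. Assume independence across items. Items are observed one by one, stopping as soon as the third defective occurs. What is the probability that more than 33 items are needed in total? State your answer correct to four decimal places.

Needing more than 33 items ⇔ fewer than 3 successes in the first 33. With X ~ Binomial(33, 0.05), P(Y > 33) = P(X ≤ 2).
  k=0: C(33,0)·0.05^0·0.95^33 = 0.184026
  k=1: C(33,1)·0.05^1·0.95^32 = 0.319624
  k=2: C(33,2)·0.05^2·0.95^31 = 0.269157
P(X ≤ 2) = 0.772807

0.7728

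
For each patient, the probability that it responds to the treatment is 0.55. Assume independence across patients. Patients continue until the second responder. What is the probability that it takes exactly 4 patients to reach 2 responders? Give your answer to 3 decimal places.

Y = trial on which the second success occurs; negative binomial, r=2, p=0.55.
P(Y=4) = C(3,1) · p^2 · (1−p)^2
= 3 · 0.3025 · 0.2025 = 0.18377

0.184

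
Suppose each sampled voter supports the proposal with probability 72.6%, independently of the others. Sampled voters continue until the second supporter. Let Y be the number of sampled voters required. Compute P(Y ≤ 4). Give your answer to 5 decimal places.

0.93463

Finishing within 4 sampled voters ⇔ at least 2 successes in the first 4. With X ~ Binomial(4, 0.726), P(Y ≤ 4) = 1 − P(X ≤ 1).
  k=0: C(4,0)·0.726^0·0.274^4 = 0.0056364
  k=1: C(4,1)·0.726^1·0.274^3 = 0.0597377
1 − 0.0653741 = 0.9346259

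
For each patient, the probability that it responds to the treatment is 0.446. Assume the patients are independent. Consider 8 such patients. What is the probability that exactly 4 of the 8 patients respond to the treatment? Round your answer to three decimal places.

X ~ Binomial(n=8, p=0.446).
P(X=4) = C(8,4) · p^4 · (1−p)^4
= 70 · 0.039568 · 0.094197 = 0.26090

0.261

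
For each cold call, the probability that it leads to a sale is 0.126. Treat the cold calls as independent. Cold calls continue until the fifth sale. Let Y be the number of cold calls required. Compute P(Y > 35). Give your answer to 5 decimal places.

0.54407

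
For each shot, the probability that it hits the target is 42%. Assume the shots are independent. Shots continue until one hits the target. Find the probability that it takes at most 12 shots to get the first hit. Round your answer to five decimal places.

0.99855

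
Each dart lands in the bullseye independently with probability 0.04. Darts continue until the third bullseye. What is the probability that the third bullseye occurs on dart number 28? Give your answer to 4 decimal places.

0.0081

Y = trial on which the third success occurs; negative binomial, r=3, p=0.04.
P(Y=28) = C(27,2) · p^3 · (1−p)^25
= 351 · 6.4e-05 · 0.3604 = 0.008096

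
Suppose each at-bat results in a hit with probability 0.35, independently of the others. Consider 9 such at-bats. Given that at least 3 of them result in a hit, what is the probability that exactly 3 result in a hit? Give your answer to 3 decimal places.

X ~ Binomial(9, 0.35). Want P(X=3 | X≥3) = P(X=3) / P(X≥3).
P(X=3) = C(9,3)·0.35^3·0.65^6 = 0.27162
P(X≥3) = 1 − 0.02071 − 0.10037 − 0.21619 = 0.66273
Ratio = 0.27162 / 0.66273 = 0.40985

0.410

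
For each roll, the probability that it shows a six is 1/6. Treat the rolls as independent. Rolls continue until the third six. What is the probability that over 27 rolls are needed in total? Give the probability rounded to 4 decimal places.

0.1488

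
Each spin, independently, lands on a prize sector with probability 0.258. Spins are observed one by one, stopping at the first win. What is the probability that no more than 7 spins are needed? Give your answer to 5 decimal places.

0.87617

Y = number of spins to the first success; geometric, p = 0.258.
P(Y ≤ 7) = 1 − (1−p)^7 = 1 − 0.1238304 = 0.8761696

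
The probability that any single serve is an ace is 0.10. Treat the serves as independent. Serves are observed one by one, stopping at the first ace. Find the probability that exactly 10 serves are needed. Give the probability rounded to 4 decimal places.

Geometric (trials to first success), p = 0.10.
P(Y = 10) = (1−p)^9 · p = 0.38742 · 0.10 = 0.038742

0.0387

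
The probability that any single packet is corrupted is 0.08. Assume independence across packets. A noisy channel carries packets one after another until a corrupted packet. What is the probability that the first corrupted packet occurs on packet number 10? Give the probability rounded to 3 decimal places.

0.038

Geometric (trials to first success), p = 0.08.
P(Y = 10) = (1−p)^9 · p = 0.47216 · 0.08 = 0.03777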